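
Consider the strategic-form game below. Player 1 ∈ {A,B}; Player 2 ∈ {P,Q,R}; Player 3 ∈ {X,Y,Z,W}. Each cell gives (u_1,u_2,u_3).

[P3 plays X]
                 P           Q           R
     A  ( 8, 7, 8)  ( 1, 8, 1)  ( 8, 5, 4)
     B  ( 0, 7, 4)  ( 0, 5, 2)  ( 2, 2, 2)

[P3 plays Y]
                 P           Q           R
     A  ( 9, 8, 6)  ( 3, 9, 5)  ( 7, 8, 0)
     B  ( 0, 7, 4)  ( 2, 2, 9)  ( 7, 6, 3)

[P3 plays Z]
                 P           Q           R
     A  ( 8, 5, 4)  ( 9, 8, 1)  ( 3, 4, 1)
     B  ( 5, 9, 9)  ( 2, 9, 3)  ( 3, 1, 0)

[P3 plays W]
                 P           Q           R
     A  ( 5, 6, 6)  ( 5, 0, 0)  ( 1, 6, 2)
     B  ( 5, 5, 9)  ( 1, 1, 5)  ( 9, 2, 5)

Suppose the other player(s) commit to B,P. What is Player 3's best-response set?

P3 best: {Z,W}

u_3(X vs B,P) = 4
u_3(Y vs B,P) = 4
u_3(Z vs B,P) = 9
u_3(W vs B,P) = 9
max payoff 9 at {Z,W}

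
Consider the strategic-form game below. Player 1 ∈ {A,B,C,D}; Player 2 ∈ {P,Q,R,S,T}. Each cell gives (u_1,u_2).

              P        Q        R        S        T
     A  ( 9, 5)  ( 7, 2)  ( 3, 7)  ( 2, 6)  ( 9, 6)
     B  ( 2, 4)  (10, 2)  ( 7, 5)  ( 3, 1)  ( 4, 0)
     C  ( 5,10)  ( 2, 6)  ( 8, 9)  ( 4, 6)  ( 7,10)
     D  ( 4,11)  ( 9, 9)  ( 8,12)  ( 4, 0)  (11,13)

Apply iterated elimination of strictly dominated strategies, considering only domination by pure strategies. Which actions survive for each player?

P2 drop Q (P beats it: A:5>2 B:4>2 C:10>6 D:11>9)
P1 drop B (C beats it: P:5>2 R:8>7 S:4>3 T:7>4)
P2 drop S (R beats it: A:7>6 C:9>6 D:12>0)
P1→{A,C,D} P2→{P,R,T}

Remaining: P1:{A,C,D} P2:{P,R,T}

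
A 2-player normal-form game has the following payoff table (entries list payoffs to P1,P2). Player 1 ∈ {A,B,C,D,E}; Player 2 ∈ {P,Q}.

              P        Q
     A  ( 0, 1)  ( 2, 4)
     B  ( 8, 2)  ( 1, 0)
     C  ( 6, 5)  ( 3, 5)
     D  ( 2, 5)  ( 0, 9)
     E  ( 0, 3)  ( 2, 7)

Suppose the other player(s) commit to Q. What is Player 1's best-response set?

u_1(A vs Q) = 2
u_1(B vs Q) = 1
u_1(C vs Q) = 3
u_1(D vs Q) = 0
u_1(E vs Q) = 2
max payoff 3 at {C}

P1 best: {C}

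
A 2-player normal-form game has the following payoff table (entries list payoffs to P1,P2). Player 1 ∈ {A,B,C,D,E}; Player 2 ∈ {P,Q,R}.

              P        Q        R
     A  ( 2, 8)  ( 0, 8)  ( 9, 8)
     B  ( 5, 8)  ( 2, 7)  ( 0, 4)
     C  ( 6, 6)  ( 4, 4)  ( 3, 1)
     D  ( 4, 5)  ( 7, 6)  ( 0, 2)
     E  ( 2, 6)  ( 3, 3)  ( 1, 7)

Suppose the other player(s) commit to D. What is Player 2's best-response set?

u_2(P vs D) = 5
u_2(Q vs D) = 6
u_2(R vs D) = 2
max payoff 6 at {Q}

BR_2 = {Q}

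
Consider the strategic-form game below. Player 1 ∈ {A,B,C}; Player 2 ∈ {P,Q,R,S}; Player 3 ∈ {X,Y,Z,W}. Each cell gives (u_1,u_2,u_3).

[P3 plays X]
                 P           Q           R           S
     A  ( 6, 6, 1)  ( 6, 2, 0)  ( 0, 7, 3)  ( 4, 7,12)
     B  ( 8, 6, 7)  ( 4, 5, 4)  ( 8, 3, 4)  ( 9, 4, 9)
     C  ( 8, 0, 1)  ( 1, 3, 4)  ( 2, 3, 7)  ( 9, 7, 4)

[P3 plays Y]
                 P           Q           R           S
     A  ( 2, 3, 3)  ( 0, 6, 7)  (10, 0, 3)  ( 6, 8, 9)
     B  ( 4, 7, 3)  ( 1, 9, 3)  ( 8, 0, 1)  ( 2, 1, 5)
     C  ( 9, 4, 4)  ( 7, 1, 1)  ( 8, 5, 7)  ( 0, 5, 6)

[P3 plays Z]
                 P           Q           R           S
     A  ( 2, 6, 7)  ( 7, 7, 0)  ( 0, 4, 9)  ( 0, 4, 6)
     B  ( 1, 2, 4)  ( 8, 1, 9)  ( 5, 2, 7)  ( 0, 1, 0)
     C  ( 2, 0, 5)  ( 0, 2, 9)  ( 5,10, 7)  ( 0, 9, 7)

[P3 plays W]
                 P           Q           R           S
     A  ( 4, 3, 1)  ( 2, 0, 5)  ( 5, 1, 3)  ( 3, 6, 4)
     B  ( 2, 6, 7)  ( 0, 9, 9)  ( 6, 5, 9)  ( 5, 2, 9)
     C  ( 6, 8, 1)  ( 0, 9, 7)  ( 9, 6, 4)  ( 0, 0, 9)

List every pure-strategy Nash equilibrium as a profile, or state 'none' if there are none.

(A,P,X): not NE [P1→C gives 8>6; P2→S gives 7>6; P3→Z gives 7>1]
(A,P,Y): not NE [P1→C gives 9>2; P2→S gives 8>3; P3→Z gives 7>3]
(A,P,Z): not NE [P2→Q gives 7>6]
(A,P,W): not NE [P1→C gives 6>4; P2→S gives 6>3; P3→Z gives 7>1]
(A,Q,X): not NE [P2→S gives 7>2; P3→Y gives 7>0]
(A,Q,Y): not NE [P1→C gives 7>0; P2→S gives 8>6]
(A,Q,Z): not NE [P1→B gives 8>7; P3→Y gives 7>0]
(A,Q,W): not NE [P2→S gives 6>0; P3→Y gives 7>5]
(A,R,X): not NE [P1→B gives 8>0; P3→Z gives 9>3]
(A,R,Y): not NE [P2→S gives 8>0; P3→Z gives 9>3]
(A,R,Z): not NE [P1→C gives 5>0; P2→Q gives 7>4]
(A,R,W): not NE [P1→C gives 9>5; P2→S gives 6>1; P3→Z gives 9>3]
(A,S,X): not NE [P1→C gives 9>4]
(A,S,Y): not NE [P3→X gives 12>9]
(A,S,Z): not NE [P2→Q gives 7>4; P3→X gives 12>6]
(A,S,W): not NE [P1→B gives 5>3; P3→X gives 12>4]
(B,P,X): NE
(B,P,Y): not NE [P1→C gives 9>4; P2→Q gives 9>7; P3→W gives 7>3]
(B,P,Z): not NE [P1→C gives 2>1; P3→W gives 7>4]
(B,P,W): not NE [P1→C gives 6>2; P2→Q gives 9>6]
(B,Q,X): not NE [P1→A gives 6>4; P2→P gives 6>5; P3→W gives 9>4]
(B,Q,Y): not NE [P1→C gives 7>1; P3→W gives 9>3]
(B,Q,Z): not NE [P2→R gives 2>1]
(B,Q,W): not NE [P1→A gives 2>0]
(B,R,X): not NE [P2→P gives 6>3; P3→W gives 9>4]
(B,R,Y): not NE [P1→A gives 10>8; P2→Q gives 9>0; P3→W gives 9>1]
(B,R,Z): not NE [P3→W gives 9>7]
(B,R,W): not NE [P1→C gives 9>6; P2→Q gives 9>5]
(B,S,X): not NE [P2→P gives 6>4]
(B,S,Y): not NE [P1→A gives 6>2; P2→Q gives 9>1; P3→W gives 9>5]
(B,S,Z): not NE [P2→R gives 2>1; P3→W gives 9>0]
(B,S,W): not NE [P2→Q gives 9>2]
(C,P,X): not NE [P2→S gives 7>0; P3→Z gives 5>1]
(C,P,Y): not NE [P2→S gives 5>4; P3→Z gives 5>4]
(C,P,Z): not NE [P2→R gives 10>0]
(C,P,W): not NE [P2→Q gives 9>8; P3→Z gives 5>1]
(C,Q,X): not NE [P1→A gives 6>1; P2→S gives 7>3; P3→Z gives 9>4]
(C,Q,Y): not NE [P2→S gives 5>1; P3→Z gives 9>1]
(C,Q,Z): not NE [P1→B gives 8>0; P2→R gives 10>2]
(C,Q,W): not NE [P1→A gives 2>0; P3→Z gives 9>7]
(C,R,X): not NE [P1→B gives 8>2; P2→S gives 7>3]
(C,R,Y): not NE [P1→A gives 10>8]
(C,R,Z): NE
(C,R,W): not NE [P2→Q gives 9>6; P3→Z gives 7>4]
(C,S,X): not NE [P3→W gives 9>4]
(C,S,Y): not NE [P1→A gives 6>0; P3→W gives 9>6]
(C,S,Z): not NE [P2→R gives 10>9; P3→W gives 9>7]
(C,S,W): not NE [P1→B gives 5>0; P2→Q gives 9>0]

PSNE = {(B,P,X), (C,R,Z)}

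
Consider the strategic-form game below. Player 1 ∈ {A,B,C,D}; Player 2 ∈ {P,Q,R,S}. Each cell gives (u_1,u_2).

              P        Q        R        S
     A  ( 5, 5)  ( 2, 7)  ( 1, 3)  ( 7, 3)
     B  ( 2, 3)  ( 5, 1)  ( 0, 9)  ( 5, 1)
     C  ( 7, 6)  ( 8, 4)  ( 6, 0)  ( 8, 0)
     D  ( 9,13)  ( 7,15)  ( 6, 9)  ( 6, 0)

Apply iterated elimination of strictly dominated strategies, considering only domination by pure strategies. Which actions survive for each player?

P1 drop A (C beats it: P:7>5 Q:8>2 R:6>1 S:8>7)
P1 drop B (C beats it: P:7>2 Q:8>5 R:6>0 S:8>5)
P2 drop R (P beats it: C:6>0 D:13>9)
P2 drop S (P beats it: C:6>0 D:13>0)
P1→{C,D} P2→{P,Q}

IESDS → P1:{C,D} P2:{P,Q}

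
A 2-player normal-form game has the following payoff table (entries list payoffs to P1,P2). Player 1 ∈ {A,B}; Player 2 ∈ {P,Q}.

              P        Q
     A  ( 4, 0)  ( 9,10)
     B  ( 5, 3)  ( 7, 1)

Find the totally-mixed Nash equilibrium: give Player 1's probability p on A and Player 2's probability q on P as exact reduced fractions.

P1 indiff ⇒ q·4+(1-q)·9 = q·5+(1-q)·7 ⇒ q(-1) = (1-q)(-2) ⇒ q = 2/3
P2 indiff ⇒ p·0+(1-p)·3 = p·10+(1-p)·1 ⇒ p(-10) = (1-p)(-2) ⇒ p = 1/6

p=1/6, q=2/3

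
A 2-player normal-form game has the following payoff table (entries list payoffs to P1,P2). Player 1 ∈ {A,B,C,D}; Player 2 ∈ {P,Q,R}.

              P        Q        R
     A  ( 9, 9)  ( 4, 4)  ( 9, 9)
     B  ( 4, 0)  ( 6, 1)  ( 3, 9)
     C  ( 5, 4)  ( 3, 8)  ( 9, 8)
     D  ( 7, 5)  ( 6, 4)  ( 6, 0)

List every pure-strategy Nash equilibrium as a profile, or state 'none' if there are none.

PSNE = {(A,P), (A,R), (C,R)}

(A,P): NE
(A,Q): not NE [P1→D gives 6>4; P2→R gives 9>4]
(A,R): NE
(B,P): not NE [P1→A gives 9>4; P2→R gives 9>0]
(B,Q): not NE [P2→R gives 9>1]
(B,R): not NE [P1→C gives 9>3]
(C,P): not NE [P1→A gives 9>5; P2→R gives 8>4]
(C,Q): not NE [P1→D gives 6>3]
(C,R): NE
(D,P): not NE [P1→A gives 9>7]
(D,Q): not NE [P2→P gives 5>4]
(D,R): not NE [P1→C gives 9>6; P2→P gives 5>0]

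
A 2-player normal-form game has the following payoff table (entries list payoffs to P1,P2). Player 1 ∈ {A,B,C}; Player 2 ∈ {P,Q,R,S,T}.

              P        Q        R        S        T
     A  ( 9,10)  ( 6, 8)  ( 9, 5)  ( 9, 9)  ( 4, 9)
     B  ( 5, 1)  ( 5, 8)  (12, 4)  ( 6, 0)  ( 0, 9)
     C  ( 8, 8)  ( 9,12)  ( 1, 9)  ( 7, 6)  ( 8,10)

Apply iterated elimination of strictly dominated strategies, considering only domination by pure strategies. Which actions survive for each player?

P2 drop R (Q beats it: A:8>5 B:8>4 C:12>9)
P1 drop B (A beats it: P:9>5 Q:6>5 S:9>6 T:4>0)
P2 drop S (P beats it: A:10>9 C:8>6)
P1→{A,C} P2→{P,Q,T}

Remaining: P1:{A,C} P2:{P,Q,T}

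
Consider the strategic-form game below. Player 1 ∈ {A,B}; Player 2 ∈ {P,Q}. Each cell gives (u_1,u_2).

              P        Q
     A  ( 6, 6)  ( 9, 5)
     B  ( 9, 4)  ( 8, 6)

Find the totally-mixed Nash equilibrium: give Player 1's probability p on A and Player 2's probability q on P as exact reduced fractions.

(p,q) = (2/3, 1/4)

P1 indiff ⇒ q·6+(1-q)·9 = q·9+(1-q)·8 ⇒ q(-3) = (1-q)(-1) ⇒ q = 1/4
P2 indiff ⇒ p·6+(1-p)·4 = p·5+(1-p)·6 ⇒ p(1) = (1-p)(2) ⇒ p = 2/3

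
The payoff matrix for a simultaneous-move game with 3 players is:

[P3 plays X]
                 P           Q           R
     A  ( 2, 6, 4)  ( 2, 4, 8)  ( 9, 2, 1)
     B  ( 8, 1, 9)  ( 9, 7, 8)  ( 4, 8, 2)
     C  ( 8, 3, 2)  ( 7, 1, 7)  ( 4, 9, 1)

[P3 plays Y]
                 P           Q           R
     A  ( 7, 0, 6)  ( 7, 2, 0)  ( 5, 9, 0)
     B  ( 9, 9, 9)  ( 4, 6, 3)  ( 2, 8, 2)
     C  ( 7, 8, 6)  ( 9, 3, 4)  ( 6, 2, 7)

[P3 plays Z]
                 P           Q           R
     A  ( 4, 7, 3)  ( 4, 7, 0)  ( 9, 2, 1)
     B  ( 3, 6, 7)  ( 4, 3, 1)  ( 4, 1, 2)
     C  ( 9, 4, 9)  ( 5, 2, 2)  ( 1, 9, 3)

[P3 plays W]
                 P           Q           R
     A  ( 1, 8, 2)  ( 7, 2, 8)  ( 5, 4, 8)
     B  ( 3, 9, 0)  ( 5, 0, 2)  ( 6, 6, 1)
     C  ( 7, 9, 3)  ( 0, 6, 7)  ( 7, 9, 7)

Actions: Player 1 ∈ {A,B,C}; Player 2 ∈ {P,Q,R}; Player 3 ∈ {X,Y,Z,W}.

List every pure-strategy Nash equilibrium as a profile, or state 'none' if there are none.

(A,P,X): not NE [P1→C gives 8>2; P3→Y gives 6>4]
(A,P,Y): not NE [P1→B gives 9>7; P2→R gives 9>0]
(A,P,Z): not NE [P1→C gives 9>4; P3→Y gives 6>3]
(A,P,W): not NE [P1→C gives 7>1; P3→Y gives 6>2]
(A,Q,X): not NE [P1→B gives 9>2; P2→P gives 6>4]
(A,Q,Y): not NE [P1→C gives 9>7; P2→R gives 9>2; P3→W gives 8>0]
(A,Q,Z): not NE [P1→C gives 5>4; P3→W gives 8>0]
(A,Q,W): not NE [P2→P gives 8>2]
(A,R,X): not NE [P2→P gives 6>2; P3→W gives 8>1]
(A,R,Y): not NE [P1→C gives 6>5; P3→W gives 8>0]
(A,R,Z): not NE [P2→Q gives 7>2; P3→W gives 8>1]
(A,R,W): not NE [P1→C gives 7>5; P2→P gives 8>4]
(B,P,X): not NE [P2→R gives 8>1]
(B,P,Y): NE
(B,P,Z): not NE [P1→C gives 9>3; P3→Y gives 9>7]
(B,P,W): not NE [P1→C gives 7>3; P3→Y gives 9>0]
(B,Q,X): not NE [P2→R gives 8>7]
(B,Q,Y): not NE [P1→C gives 9>4; P2→P gives 9>6; P3→X gives 8>3]
(B,Q,Z): not NE [P1→C gives 5>4; P2→P gives 6>3; P3→X gives 8>1]
(B,Q,W): not NE [P1→A gives 7>5; P2→P gives 9>0; P3→X gives 8>2]
(B,R,X): not NE [P1→A gives 9>4]
(B,R,Y): not NE [P1→C gives 6>2; P2→P gives 9>8]
(B,R,Z): not NE [P1→A gives 9>4; P2→P gives 6>1]
(B,R,W): not NE [P1→C gives 7>6; P2→P gives 9>6; P3→Z gives 2>1]
(C,P,X): not NE [P2→R gives 9>3; P3→Z gives 9>2]
(C,P,Y): not NE [P1→B gives 9>7; P3→Z gives 9>6]
(C,P,Z): not NE [P2→R gives 9>4]
(C,P,W): not NE [P3→Z gives 9>3]
(C,Q,X): not NE [P1→B gives 9>7; P2→R gives 9>1]
(C,Q,Y): not NE [P2→P gives 8>3; P3→W gives 7>4]
(C,Q,Z): not NE [P2→R gives 9>2; P3→W gives 7>2]
(C,Q,W): not NE [P1→A gives 7>0; P2→R gives 9>6]
(C,R,X): not NE [P1→A gives 9>4; P3→W gives 7>1]
(C,R,Y): not NE [P2→P gives 8>2]
(C,R,Z): not NE [P1→A gives 9>1; P3→W gives 7>3]
(C,R,W): NE

NE set: (B,P,Y), (C,R,W)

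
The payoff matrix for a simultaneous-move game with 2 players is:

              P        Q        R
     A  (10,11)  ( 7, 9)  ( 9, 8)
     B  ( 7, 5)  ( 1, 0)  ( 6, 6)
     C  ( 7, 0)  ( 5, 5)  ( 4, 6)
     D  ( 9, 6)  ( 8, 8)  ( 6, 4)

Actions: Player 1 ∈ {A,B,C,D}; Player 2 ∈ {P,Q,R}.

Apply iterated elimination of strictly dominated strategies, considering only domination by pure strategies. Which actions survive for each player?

P1 drop B (A beats it: P:10>7 Q:7>1 R:9>6)
P1 drop C (A beats it: P:10>7 Q:7>5 R:9>4)
P2 drop R (P beats it: A:11>8 D:6>4)
P1→{A,D} P2→{P,Q}

IESDS → P1:{A,D} P2:{P,Q}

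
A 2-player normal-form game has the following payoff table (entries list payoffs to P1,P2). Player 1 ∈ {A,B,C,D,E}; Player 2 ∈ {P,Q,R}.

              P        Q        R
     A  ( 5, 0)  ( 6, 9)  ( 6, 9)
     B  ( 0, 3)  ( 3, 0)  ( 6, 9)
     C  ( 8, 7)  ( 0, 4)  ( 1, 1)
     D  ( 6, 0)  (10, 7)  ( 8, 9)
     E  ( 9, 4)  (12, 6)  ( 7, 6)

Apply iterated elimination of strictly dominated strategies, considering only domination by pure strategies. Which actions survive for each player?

IESDS → P1:{D,E} P2:{Q,R}

P1 drop A (D beats it: P:6>5 Q:10>6 R:8>6)
P1 drop B (D beats it: P:6>0 Q:10>3 R:8>6)
P1 drop C (E beats it: P:9>8 Q:12>0 R:7>1)
P2 drop P (Q beats it: D:7>0 E:6>4)
P1→{D,E} P2→{Q,R}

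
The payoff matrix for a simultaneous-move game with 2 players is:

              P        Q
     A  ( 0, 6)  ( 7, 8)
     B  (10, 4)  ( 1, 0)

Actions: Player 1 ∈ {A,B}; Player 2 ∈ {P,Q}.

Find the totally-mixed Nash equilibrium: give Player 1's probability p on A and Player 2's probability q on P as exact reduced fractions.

p=2/3, q=3/8

P1 indiff ⇒ q·0+(1-q)·7 = q·10+(1-q)·1 ⇒ q(-10) = (1-q)(-6) ⇒ q = 3/8
P2 indiff ⇒ p·6+(1-p)·4 = p·8+(1-p)·0 ⇒ p(-2) = (1-p)(-4) ⇒ p = 2/3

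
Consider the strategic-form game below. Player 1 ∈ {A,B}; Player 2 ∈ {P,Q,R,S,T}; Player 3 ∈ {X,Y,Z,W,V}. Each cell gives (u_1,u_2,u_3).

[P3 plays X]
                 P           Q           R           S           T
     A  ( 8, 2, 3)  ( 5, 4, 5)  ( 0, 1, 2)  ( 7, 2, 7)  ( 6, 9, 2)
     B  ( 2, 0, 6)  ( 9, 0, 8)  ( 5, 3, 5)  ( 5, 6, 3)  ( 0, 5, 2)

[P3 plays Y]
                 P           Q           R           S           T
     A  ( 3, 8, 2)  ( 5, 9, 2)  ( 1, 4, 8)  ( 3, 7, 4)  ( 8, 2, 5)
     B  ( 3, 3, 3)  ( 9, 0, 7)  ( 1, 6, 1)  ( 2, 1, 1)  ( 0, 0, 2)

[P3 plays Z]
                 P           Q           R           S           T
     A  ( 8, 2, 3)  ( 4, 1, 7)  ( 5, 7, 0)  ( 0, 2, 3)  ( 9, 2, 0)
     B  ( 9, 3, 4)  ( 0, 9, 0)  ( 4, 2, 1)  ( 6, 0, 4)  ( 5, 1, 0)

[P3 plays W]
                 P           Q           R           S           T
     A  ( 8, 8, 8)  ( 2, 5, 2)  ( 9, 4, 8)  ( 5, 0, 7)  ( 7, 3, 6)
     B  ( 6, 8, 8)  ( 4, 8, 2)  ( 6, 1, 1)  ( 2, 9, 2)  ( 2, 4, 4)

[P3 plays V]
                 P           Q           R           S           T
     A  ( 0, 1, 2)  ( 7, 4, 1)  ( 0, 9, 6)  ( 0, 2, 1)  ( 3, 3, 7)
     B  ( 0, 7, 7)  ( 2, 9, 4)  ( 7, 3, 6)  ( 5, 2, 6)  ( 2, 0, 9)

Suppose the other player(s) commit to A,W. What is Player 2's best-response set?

P2 best: {P}

u_2(P vs A,W) = 8
u_2(Q vs A,W) = 5
u_2(R vs A,W) = 4
u_2(S vs A,W) = 0
u_2(T vs A,W) = 3
max payoff 8 at {P}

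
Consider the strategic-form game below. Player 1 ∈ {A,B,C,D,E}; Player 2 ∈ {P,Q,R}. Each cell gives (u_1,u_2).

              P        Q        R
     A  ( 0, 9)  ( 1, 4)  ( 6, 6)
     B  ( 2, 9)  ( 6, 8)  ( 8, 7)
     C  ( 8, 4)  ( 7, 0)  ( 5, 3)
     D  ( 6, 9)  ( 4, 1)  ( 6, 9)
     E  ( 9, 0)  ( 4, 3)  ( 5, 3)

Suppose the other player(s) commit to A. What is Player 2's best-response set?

u_2(P vs A) = 9
u_2(Q vs A) = 4
u_2(R vs A) = 6
max payoff 9 at {P}

BR_2 = {P}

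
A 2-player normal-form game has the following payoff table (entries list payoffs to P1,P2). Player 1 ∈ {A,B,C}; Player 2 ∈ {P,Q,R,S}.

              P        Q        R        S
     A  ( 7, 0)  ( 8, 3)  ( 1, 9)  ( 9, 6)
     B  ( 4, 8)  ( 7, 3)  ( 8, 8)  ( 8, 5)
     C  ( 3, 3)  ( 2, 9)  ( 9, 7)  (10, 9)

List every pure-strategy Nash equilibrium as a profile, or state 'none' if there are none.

(A,P): not NE [P2→R gives 9>0]
(A,Q): not NE [P2→R gives 9>3]
(A,R): not NE [P1→C gives 9>1]
(A,S): not NE [P1→C gives 10>9; P2→R gives 9>6]
(B,P): not NE [P1→A gives 7>4]
(B,Q): not NE [P1→A gives 8>7; P2→R gives 8>3]
(B,R): not NE [P1→C gives 9>8]
(B,S): not NE [P1→C gives 10>8; P2→R gives 8>5]
(C,P): not NE [P1→A gives 7>3; P2→S gives 9>3]
(C,Q): not NE [P1→A gives 8>2]
(C,R): not NE [P2→S gives 9>7]
(C,S): NE

PSNE = {(C,S)}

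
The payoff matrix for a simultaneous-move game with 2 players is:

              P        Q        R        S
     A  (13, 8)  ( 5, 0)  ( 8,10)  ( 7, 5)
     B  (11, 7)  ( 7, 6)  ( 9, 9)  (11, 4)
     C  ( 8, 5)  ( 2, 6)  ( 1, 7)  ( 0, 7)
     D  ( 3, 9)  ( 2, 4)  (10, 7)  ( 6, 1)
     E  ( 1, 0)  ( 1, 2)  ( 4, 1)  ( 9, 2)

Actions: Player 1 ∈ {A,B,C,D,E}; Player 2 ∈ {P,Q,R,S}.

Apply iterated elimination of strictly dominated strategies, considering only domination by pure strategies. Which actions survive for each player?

IESDS → P1:{A,B,D} P2:{P,R}

P1 drop C (A beats it: P:13>8 Q:5>2 R:8>1 S:7>0)
P1 drop E (B beats it: P:11>1 Q:7>1 R:9>4 S:11>9)
P2 drop Q (P beats it: A:8>0 B:7>6 D:9>4)
P2 drop S (P beats it: A:8>5 B:7>4 D:9>1)
P1→{A,B,D} P2→{P,R}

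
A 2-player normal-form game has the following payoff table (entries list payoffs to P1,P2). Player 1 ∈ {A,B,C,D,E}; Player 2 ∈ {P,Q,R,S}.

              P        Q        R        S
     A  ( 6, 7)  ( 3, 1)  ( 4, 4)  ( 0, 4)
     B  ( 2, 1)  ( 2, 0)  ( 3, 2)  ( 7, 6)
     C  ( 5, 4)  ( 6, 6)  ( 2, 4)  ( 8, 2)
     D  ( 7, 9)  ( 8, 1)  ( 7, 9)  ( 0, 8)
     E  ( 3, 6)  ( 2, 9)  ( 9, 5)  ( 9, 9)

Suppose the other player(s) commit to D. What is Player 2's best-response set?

u_2(P vs D) = 9
u_2(Q vs D) = 1
u_2(R vs D) = 9
u_2(S vs D) = 8
max payoff 9 at {P,R}

P2 best: {P,R}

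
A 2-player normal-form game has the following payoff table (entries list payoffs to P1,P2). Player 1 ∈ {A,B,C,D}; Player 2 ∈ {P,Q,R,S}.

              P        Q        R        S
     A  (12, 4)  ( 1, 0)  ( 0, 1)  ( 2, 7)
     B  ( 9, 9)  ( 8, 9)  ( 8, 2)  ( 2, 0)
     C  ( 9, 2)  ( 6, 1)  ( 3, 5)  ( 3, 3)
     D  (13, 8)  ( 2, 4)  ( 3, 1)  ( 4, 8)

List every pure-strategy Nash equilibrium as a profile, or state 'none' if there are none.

(A,P): not NE [P1→D gives 13>12; P2→S gives 7>4]
(A,Q): not NE [P1→B gives 8>1; P2→S gives 7>0]
(A,R): not NE [P1→B gives 8>0; P2→S gives 7>1]
(A,S): not NE [P1→D gives 4>2]
(B,P): not NE [P1→D gives 13>9]
(B,Q): NE
(B,R): not NE [P2→Q gives 9>2]
(B,S): not NE [P1→D gives 4>2; P2→Q gives 9>0]
(C,P): not NE [P1→D gives 13>9; P2→R gives 5>2]
(C,Q): not NE [P1→B gives 8>6; P2→R gives 5>1]
(C,R): not NE [P1→B gives 8>3]
(C,S): not NE [P1→D gives 4>3; P2→R gives 5>3]
(D,P): NE
(D,Q): not NE [P1→B gives 8>2; P2→S gives 8>4]
(D,R): not NE [P1→B gives 8>3; P2→S gives 8>1]
(D,S): NE

PSNE = {(B,Q), (D,P), (D,S)}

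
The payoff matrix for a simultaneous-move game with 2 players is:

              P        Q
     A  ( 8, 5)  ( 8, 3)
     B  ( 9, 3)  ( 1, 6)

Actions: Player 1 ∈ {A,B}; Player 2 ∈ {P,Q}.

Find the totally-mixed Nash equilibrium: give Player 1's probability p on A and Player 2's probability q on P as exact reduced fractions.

P1 mixes 3/5 on A; P2 mixes 7/8 on P

P1 indiff ⇒ q·8+(1-q)·8 = q·9+(1-q)·1 ⇒ q(-1) = (1-q)(-7) ⇒ q = 7/8
P2 indiff ⇒ p·5+(1-p)·3 = p·3+(1-p)·6 ⇒ p(2) = (1-p)(3) ⇒ p = 3/5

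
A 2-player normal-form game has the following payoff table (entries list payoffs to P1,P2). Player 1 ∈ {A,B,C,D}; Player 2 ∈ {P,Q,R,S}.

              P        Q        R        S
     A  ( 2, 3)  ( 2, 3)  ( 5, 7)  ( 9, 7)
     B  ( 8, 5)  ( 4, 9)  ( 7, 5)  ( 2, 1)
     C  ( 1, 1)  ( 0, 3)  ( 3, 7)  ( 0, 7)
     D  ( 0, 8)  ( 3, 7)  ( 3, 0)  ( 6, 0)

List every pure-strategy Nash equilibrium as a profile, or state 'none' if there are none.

Nash profiles: (A,S), (B,Q)

(A,P): not NE [P1→B gives 8>2; P2→S gives 7>3]
(A,Q): not NE [P1→B gives 4>2; P2→S gives 7>3]
(A,R): not NE [P1→B gives 7>5]
(A,S): NE
(B,P): not NE [P2→Q gives 9>5]
(B,Q): NE
(B,R): not NE [P2→Q gives 9>5]
(B,S): not NE [P1→A gives 9>2; P2→Q gives 9>1]
(C,P): not NE [P1→B gives 8>1; P2→S gives 7>1]
(C,Q): not NE [P1→B gives 4>0; P2→S gives 7>3]
(C,R): not NE [P1→B gives 7>3]
(C,S): not NE [P1→A gives 9>0]
(D,P): not NE [P1→B gives 8>0]
(D,Q): not NE [P1→B gives 4>3; P2→P gives 8>7]
(D,R): not NE [P1→B gives 7>3; P2→P gives 8>0]
(D,S): not NE [P1→A gives 9>6; P2→P gives 8>0]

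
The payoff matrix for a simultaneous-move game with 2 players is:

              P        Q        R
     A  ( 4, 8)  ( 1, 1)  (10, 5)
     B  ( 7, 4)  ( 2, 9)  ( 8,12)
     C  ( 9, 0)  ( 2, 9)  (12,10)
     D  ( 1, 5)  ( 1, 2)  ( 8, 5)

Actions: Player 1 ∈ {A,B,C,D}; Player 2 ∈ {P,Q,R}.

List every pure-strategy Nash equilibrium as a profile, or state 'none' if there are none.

(A,P): not NE [P1→C gives 9>4]
(A,Q): not NE [P1→C gives 2>1; P2→P gives 8>1]
(A,R): not NE [P1→C gives 12>10; P2→P gives 8>5]
(B,P): not NE [P1→C gives 9>7; P2→R gives 12>4]
(B,Q): not NE [P2→R gives 12>9]
(B,R): not NE [P1→C gives 12>8]
(C,P): not NE [P2→R gives 10>0]
(C,Q): not NE [P2→R gives 10>9]
(C,R): NE
(D,P): not NE [P1→C gives 9>1]
(D,Q): not NE [P1→C gives 2>1; P2→R gives 5>2]
(D,R): not NE [P1→C gives 12>8]

NE set: (C,R)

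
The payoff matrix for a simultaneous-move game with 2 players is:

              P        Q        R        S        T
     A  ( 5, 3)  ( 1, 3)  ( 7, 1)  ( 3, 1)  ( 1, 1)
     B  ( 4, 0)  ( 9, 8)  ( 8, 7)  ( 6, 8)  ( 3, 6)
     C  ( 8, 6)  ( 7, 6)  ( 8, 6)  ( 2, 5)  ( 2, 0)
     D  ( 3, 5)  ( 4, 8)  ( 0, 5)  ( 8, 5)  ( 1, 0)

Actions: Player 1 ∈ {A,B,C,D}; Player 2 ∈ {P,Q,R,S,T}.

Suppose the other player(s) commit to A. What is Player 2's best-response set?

u_2(P vs A) = 3
u_2(Q vs A) = 3
u_2(R vs A) = 1
u_2(S vs A) = 1
u_2(T vs A) = 1
max payoff 3 at {P,Q}

P2 best: {P,Q}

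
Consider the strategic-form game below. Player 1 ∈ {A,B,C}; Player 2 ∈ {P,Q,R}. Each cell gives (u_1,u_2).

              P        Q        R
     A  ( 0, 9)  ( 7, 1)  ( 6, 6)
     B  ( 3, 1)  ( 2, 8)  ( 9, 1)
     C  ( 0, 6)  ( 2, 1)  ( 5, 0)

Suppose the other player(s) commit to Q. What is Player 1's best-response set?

u_1(A vs Q) = 7
u_1(B vs Q) = 2
u_1(C vs Q) = 2
max payoff 7 at {A}

P1 best: {A}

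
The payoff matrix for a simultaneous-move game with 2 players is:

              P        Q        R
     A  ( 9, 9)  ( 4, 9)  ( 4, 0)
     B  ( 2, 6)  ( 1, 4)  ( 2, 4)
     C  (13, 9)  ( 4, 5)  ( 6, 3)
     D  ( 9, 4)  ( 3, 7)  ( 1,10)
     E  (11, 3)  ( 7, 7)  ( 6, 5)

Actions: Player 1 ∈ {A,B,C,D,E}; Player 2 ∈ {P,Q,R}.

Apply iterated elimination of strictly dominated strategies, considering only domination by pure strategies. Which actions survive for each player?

IESDS → P1:{C,E} P2:{P,Q}

P1 drop A (E beats it: P:11>9 Q:7>4 R:6>4)
P1 drop B (C beats it: P:13>2 Q:4>1 R:6>2)
P1 drop D (C beats it: P:13>9 Q:4>3 R:6>1)
P2 drop R (Q beats it: C:5>3 E:7>5)
P1→{C,E} P2→{P,Q}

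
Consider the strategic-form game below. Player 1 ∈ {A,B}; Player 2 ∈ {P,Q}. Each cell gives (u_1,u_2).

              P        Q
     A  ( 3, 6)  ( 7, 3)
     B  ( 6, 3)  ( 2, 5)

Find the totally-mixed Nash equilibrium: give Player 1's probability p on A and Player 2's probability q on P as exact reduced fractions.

P1 indiff ⇒ q·3+(1-q)·7 = q·6+(1-q)·2 ⇒ q(-3) = (1-q)(-5) ⇒ q = 5/8
P2 indiff ⇒ p·6+(1-p)·3 = p·3+(1-p)·5 ⇒ p(3) = (1-p)(2) ⇒ p = 2/5

p=2/5, q=5/8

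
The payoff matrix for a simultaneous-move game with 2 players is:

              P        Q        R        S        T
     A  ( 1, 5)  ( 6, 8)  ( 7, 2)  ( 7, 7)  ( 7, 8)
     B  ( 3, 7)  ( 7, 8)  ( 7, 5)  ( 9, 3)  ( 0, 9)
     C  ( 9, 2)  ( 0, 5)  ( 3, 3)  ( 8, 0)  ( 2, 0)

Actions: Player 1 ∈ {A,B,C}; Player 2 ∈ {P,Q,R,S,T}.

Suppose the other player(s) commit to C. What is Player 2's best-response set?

u_2(P vs C) = 2
u_2(Q vs C) = 5
u_2(R vs C) = 3
u_2(S vs C) = 0
u_2(T vs C) = 0
max payoff 5 at {Q}

BR_2 = {Q}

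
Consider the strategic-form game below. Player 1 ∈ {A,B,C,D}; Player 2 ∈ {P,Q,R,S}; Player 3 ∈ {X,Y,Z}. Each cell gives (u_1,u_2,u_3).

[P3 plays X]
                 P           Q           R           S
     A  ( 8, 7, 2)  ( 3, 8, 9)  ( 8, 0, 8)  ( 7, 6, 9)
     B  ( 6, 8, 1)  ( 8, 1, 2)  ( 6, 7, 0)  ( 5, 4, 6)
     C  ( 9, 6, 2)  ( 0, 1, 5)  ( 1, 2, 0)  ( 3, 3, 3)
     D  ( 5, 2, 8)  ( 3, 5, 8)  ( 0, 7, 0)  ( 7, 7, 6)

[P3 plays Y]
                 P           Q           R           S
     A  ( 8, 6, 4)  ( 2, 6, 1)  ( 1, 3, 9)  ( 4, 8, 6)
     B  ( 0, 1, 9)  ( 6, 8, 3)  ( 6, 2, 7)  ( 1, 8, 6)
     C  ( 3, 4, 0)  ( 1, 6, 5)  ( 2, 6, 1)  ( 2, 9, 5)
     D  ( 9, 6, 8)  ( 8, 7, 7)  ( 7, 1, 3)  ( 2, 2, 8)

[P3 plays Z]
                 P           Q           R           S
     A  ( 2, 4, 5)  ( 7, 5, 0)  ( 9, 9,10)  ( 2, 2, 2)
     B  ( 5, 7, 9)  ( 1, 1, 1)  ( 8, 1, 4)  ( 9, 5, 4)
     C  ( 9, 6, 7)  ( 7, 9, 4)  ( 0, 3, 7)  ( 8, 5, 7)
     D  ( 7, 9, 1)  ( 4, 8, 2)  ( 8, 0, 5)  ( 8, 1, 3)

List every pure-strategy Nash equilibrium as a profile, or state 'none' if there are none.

PSNE = {(A,R,Z)}

(A,P,X): not NE [P1→C gives 9>8; P2→Q gives 8>7; P3→Z gives 5>2]
(A,P,Y): not NE [P1→D gives 9>8; P2→S gives 8>6; P3→Z gives 5>4]
(A,P,Z): not NE [P1→C gives 9>2; P2→R gives 9>4]
(A,Q,X): not NE [P1→B gives 8>3]
(A,Q,Y): not NE [P1→D gives 8>2; P2→S gives 8>6; P3→X gives 9>1]
(A,Q,Z): not NE [P2→R gives 9>5; P3→X gives 9>0]
(A,R,X): not NE [P2→Q gives 8>0; P3→Z gives 10>8]
(A,R,Y): not NE [P1→D gives 7>1; P2→S gives 8>3; P3→Z gives 10>9]
(A,R,Z): NE
(A,S,X): not NE [P2→Q gives 8>6]
(A,S,Y): not NE [P3→X gives 9>6]
(A,S,Z): not NE [P1→B gives 9>2; P2→R gives 9>2; P3→X gives 9>2]
(B,P,X): not NE [P1→C gives 9>6; P3→Z gives 9>1]
(B,P,Y): not NE [P1→D gives 9>0; P2→S gives 8>1]
(B,P,Z): not NE [P1→C gives 9>5]
(B,Q,X): not NE [P2→P gives 8>1; P3→Y gives 3>2]
(B,Q,Y): not NE [P1→D gives 8>6]
(B,Q,Z): not NE [P1→C gives 7>1; P2→P gives 7>1; P3→Y gives 3>1]
(B,R,X): not NE [P1→A gives 8>6; P2→P gives 8>7; P3→Y gives 7>0]
(B,R,Y): not NE [P1→D gives 7>6; P2→S gives 8>2]
(B,R,Z): not NE [P1→A gives 9>8; P2→P gives 7>1; P3→Y gives 7>4]
(B,S,X): not NE [P1→D gives 7>5; P2→P gives 8>4]
(B,S,Y): not NE [P1→A gives 4>1]
(B,S,Z): not NE [P2→P gives 7>5; P3→Y gives 6>4]
(C,P,X): not NE [P3→Z gives 7>2]
(C,P,Y): not NE [P1→D gives 9>3; P2→S gives 9>4; P3→Z gives 7>0]
(C,P,Z): not NE [P2→Q gives 9>6]
(C,Q,X): not NE [P1→B gives 8>0; P2→P gives 6>1]
(C,Q,Y): not NE [P1→D gives 8>1; P2→S gives 9>6]
(C,Q,Z): not NE [P3→Y gives 5>4]
(C,R,X): not NE [P1→A gives 8>1; P2→P gives 6>2; P3→Z gives 7>0]
(C,R,Y): not NE [P1→D gives 7>2; P2→S gives 9>6; P3→Z gives 7>1]
(C,R,Z): not NE [P1→A gives 9>0; P2→Q gives 9>3]
(C,S,X): not NE [P1→D gives 7>3; P2→P gives 6>3; P3→Z gives 7>3]
(C,S,Y): not NE [P1→A gives 4>2; P3→Z gives 7>5]
(C,S,Z): not NE [P1→B gives 9>8; P2→Q gives 9>5]
(D,P,X): not NE [P1→C gives 9>5; P2→S gives 7>2]
(D,P,Y): not NE [P2→Q gives 7>6]
(D,P,Z): not NE [P1→C gives 9>7; P3→Y gives 8>1]
(D,Q,X): not NE [P1→B gives 8>3; P2→S gives 7>5]
(D,Q,Y): not NE [P3→X gives 8>7]
(D,Q,Z): not NE [P1→C gives 7>4; P2→P gives 9>8; P3→X gives 8>2]
(D,R,X): not NE [P1→A gives 8>0; P3→Z gives 5>0]
(D,R,Y): not NE [P2→Q gives 7>1; P3→Z gives 5>3]
(D,R,Z): not NE [P1→A gives 9>8; P2→P gives 9>0]
(D,S,X): not NE [P3→Y gives 8>6]
(D,S,Y): not NE [P1→A gives 4>2; P2→Q gives 7>2]
(D,S,Z): not NE [P1→B gives 9>8; P2→P gives 9>1; P3→Y gives 8>3]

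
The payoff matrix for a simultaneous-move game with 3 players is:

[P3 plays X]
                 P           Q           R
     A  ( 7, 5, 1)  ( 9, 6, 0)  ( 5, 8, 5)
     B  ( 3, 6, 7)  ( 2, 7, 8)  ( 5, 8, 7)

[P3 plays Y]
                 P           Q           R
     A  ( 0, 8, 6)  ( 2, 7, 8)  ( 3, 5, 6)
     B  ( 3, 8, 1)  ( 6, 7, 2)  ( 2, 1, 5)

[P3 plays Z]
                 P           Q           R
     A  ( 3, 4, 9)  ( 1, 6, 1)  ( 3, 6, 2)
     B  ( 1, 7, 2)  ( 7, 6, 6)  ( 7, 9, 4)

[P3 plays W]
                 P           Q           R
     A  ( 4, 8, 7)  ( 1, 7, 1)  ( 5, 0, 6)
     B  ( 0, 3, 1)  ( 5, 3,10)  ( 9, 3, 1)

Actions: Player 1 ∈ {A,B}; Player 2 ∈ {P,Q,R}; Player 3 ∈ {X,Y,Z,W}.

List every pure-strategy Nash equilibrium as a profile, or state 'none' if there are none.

(A,P,X): not NE [P2→R gives 8>5; P3→Z gives 9>1]
(A,P,Y): not NE [P1→B gives 3>0; P3→Z gives 9>6]
(A,P,Z): not NE [P2→R gives 6>4]
(A,P,W): not NE [P3→Z gives 9>7]
(A,Q,X): not NE [P2→R gives 8>6; P3→Y gives 8>0]
(A,Q,Y): not NE [P1→B gives 6>2; P2→P gives 8>7]
(A,Q,Z): not NE [P1→B gives 7>1; P3→Y gives 8>1]
(A,Q,W): not NE [P1→B gives 5>1; P2→P gives 8>7; P3→Y gives 8>1]
(A,R,X): not NE [P3→W gives 6>5]
(A,R,Y): not NE [P2→P gives 8>5]
(A,R,Z): not NE [P1→B gives 7>3; P3→W gives 6>2]
(A,R,W): not NE [P1→B gives 9>5; P2→P gives 8>0]
(B,P,X): not NE [P1→A gives 7>3; P2→R gives 8>6]
(B,P,Y): not NE [P3→X gives 7>1]
(B,P,Z): not NE [P1→A gives 3>1; P2→R gives 9>7; P3→X gives 7>2]
(B,P,W): not NE [P1→A gives 4>0; P3→X gives 7>1]
(B,Q,X): not NE [P1→A gives 9>2; P2→R gives 8>7; P3→W gives 10>8]
(B,Q,Y): not NE [P2→P gives 8>7; P3→W gives 10>2]
(B,Q,Z): not NE [P2→R gives 9>6; P3→W gives 10>6]
(B,Q,W): NE
(B,R,X): NE
(B,R,Y): not NE [P1→A gives 3>2; P2→P gives 8>1; P3→X gives 7>5]
(B,R,Z): not NE [P3→X gives 7>4]
(B,R,W): not NE [P3→X gives 7>1]

NE set: (B,Q,W), (B,R,X)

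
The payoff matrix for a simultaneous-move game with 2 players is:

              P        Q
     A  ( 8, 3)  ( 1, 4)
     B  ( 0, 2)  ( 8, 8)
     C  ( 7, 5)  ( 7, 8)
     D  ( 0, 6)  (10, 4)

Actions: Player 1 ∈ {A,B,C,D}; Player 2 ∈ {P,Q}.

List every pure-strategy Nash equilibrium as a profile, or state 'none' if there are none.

(A,P): not NE [P2→Q gives 4>3]
(A,Q): not NE [P1→D gives 10>1]
(B,P): not NE [P1→A gives 8>0; P2→Q gives 8>2]
(B,Q): not NE [P1→D gives 10>8]
(C,P): not NE [P1→A gives 8>7; P2→Q gives 8>5]
(C,Q): not NE [P1→D gives 10>7]
(D,P): not NE [P1→A gives 8>0]
(D,Q): not NE [P2→P gives 6>4]

No pure NE.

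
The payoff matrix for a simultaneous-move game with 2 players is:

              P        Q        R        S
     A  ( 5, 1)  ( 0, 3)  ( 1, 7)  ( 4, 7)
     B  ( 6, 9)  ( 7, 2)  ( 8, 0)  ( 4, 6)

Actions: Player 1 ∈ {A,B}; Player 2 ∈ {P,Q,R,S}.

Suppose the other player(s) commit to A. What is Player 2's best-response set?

u_2(P vs A) = 1
u_2(Q vs A) = 3
u_2(R vs A) = 7
u_2(S vs A) = 7
max payoff 7 at {R,S}

P2 best: {R,S}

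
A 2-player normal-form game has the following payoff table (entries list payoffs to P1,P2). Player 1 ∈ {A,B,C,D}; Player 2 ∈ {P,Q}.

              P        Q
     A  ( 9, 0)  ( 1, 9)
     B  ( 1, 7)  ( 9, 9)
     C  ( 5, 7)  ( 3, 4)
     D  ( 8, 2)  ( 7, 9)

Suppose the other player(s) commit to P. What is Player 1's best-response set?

BR_1 = {A}

u_1(A vs P) = 9
u_1(B vs P) = 1
u_1(C vs P) = 5
u_1(D vs P) = 8
max payoff 9 at {A}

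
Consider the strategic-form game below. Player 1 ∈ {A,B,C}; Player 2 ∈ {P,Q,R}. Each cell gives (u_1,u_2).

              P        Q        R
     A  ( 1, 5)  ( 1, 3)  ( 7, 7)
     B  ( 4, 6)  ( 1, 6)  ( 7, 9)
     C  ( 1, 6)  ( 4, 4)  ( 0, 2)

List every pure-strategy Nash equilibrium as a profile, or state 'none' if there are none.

(A,P): not NE [P1→B gives 4>1; P2→R gives 7>5]
(A,Q): not NE [P1→C gives 4>1; P2→R gives 7>3]
(A,R): NE
(B,P): not NE [P2→R gives 9>6]
(B,Q): not NE [P1→C gives 4>1; P2→R gives 9>6]
(B,R): NE
(C,P): not NE [P1→B gives 4>1]
(C,Q): not NE [P2→P gives 6>4]
(C,R): not NE [P1→B gives 7>0; P2→P gives 6>2]

NE set: (A,R), (B,R)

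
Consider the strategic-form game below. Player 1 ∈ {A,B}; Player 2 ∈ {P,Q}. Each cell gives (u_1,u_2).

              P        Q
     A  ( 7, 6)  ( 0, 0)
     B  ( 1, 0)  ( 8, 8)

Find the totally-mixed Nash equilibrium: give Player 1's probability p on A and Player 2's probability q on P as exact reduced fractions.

p=4/7, q=4/7

P1 indiff ⇒ q·7+(1-q)·0 = q·1+(1-q)·8 ⇒ q(6) = (1-q)(8) ⇒ q = 4/7
P2 indiff ⇒ p·6+(1-p)·0 = p·0+(1-p)·8 ⇒ p(6) = (1-p)(8) ⇒ p = 4/7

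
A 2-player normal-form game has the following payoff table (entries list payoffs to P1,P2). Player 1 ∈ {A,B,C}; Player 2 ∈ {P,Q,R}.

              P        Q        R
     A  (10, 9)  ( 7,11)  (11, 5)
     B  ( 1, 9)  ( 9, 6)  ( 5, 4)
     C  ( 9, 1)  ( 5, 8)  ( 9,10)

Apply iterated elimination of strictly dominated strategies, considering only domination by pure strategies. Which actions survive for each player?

Survivors P1:{A,B} P2:{P,Q}

P1 drop C (A beats it: P:10>9 Q:7>5 R:11>9)
P2 drop R (P beats it: A:9>5 B:9>4)
P1→{A,B} P2→{P,Q}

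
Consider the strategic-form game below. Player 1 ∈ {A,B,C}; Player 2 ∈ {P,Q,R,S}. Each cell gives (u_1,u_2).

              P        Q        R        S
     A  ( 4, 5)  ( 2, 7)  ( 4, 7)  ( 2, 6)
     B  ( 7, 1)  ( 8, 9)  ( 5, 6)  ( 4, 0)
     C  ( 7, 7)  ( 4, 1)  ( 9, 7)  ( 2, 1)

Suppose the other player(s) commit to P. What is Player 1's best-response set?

u_1(A vs P) = 4
u_1(B vs P) = 7
u_1(C vs P) = 7
max payoff 7 at {B,C}

argmax u_1 = {B,C}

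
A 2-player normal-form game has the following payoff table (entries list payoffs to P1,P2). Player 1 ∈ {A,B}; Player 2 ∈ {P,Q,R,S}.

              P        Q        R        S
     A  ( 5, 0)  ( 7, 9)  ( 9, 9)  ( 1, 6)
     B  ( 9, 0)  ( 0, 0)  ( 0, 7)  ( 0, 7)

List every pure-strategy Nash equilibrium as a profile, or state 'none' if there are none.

(A,P): not NE [P1→B gives 9>5; P2→R gives 9>0]
(A,Q): NE
(A,R): NE
(A,S): not NE [P2→R gives 9>6]
(B,P): not NE [P2→S gives 7>0]
(B,Q): not NE [P1→A gives 7>0; P2→S gives 7>0]
(B,R): not NE [P1→A gives 9>0]
(B,S): not NE [P1→A gives 1>0]

NE set: (A,Q), (A,R)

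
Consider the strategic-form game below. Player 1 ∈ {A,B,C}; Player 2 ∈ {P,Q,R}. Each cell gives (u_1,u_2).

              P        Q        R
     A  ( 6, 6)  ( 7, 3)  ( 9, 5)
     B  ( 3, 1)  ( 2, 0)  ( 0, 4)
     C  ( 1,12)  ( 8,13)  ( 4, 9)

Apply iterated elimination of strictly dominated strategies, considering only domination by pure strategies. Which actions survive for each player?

P1 drop B (A beats it: P:6>3 Q:7>2 R:9>0)
P2 drop R (P beats it: A:6>5 C:12>9)
P1→{A,C} P2→{P,Q}

Remaining: P1:{A,C} P2:{P,Q}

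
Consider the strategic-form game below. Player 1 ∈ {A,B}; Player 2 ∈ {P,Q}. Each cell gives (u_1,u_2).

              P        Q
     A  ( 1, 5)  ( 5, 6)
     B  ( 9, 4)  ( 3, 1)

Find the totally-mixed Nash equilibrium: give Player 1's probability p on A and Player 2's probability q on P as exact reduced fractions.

P1 indiff ⇒ q·1+(1-q)·5 = q·9+(1-q)·3 ⇒ q(-8) = (1-q)(-2) ⇒ q = 1/5
P2 indiff ⇒ p·5+(1-p)·4 = p·6+(1-p)·1 ⇒ p(-1) = (1-p)(-3) ⇒ p = 3/4

P1 mixes 3/4 on A; P2 mixes 1/5 on P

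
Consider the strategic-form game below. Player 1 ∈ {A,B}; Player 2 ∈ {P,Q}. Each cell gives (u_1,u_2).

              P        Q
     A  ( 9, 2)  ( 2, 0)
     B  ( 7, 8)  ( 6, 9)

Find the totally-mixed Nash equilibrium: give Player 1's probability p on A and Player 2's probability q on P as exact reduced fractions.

P1 mixes 1/3 on A; P2 mixes 2/3 on P

P1 indiff ⇒ q·9+(1-q)·2 = q·7+(1-q)·6 ⇒ q(2) = (1-q)(4) ⇒ q = 2/3
P2 indiff ⇒ p·2+(1-p)·8 = p·0+(1-p)·9 ⇒ p(2) = (1-p)(1) ⇒ p = 1/3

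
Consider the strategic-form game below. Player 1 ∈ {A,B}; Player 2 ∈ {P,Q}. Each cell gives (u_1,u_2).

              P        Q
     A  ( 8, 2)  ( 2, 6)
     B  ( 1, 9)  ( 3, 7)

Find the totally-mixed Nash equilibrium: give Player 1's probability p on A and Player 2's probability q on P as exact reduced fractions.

p=1/3, q=1/8

P1 indiff ⇒ q·8+(1-q)·2 = q·1+(1-q)·3 ⇒ q(7) = (1-q)(1) ⇒ q = 1/8
P2 indiff ⇒ p·2+(1-p)·9 = p·6+(1-p)·7 ⇒ p(-4) = (1-p)(-2) ⇒ p = 1/3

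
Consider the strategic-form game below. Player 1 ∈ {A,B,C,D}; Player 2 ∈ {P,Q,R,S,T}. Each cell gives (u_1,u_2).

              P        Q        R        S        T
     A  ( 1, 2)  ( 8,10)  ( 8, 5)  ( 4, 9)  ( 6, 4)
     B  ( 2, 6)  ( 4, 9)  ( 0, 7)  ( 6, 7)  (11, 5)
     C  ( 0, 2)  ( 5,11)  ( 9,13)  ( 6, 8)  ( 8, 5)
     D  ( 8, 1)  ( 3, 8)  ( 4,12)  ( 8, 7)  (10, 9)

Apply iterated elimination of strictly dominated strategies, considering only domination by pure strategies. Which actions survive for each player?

P2 drop P (Q beats it: A:10>2 B:9>6 C:11>2 D:8>1)
P2 drop S (Q beats it: A:10>9 B:9>7 C:11>8 D:8>7)
P2 drop T (R beats it: A:5>4 B:7>5 C:13>5 D:12>9)
P1 drop B (A beats it: Q:8>4 R:8>0)
P1 drop D (A beats it: Q:8>3 R:8>4)
P1→{A,C} P2→{Q,R}

Remaining: P1:{A,C} P2:{Q,R}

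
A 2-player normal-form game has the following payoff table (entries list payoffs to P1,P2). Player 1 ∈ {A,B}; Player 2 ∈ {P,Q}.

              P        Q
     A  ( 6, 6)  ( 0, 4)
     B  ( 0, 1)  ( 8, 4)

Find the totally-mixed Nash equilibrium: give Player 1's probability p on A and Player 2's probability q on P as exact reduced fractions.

P1 indiff ⇒ q·6+(1-q)·0 = q·0+(1-q)·8 ⇒ q(6) = (1-q)(8) ⇒ q = 4/7
P2 indiff ⇒ p·6+(1-p)·1 = p·4+(1-p)·4 ⇒ p(2) = (1-p)(3) ⇒ p = 3/5

p=3/5, q=4/7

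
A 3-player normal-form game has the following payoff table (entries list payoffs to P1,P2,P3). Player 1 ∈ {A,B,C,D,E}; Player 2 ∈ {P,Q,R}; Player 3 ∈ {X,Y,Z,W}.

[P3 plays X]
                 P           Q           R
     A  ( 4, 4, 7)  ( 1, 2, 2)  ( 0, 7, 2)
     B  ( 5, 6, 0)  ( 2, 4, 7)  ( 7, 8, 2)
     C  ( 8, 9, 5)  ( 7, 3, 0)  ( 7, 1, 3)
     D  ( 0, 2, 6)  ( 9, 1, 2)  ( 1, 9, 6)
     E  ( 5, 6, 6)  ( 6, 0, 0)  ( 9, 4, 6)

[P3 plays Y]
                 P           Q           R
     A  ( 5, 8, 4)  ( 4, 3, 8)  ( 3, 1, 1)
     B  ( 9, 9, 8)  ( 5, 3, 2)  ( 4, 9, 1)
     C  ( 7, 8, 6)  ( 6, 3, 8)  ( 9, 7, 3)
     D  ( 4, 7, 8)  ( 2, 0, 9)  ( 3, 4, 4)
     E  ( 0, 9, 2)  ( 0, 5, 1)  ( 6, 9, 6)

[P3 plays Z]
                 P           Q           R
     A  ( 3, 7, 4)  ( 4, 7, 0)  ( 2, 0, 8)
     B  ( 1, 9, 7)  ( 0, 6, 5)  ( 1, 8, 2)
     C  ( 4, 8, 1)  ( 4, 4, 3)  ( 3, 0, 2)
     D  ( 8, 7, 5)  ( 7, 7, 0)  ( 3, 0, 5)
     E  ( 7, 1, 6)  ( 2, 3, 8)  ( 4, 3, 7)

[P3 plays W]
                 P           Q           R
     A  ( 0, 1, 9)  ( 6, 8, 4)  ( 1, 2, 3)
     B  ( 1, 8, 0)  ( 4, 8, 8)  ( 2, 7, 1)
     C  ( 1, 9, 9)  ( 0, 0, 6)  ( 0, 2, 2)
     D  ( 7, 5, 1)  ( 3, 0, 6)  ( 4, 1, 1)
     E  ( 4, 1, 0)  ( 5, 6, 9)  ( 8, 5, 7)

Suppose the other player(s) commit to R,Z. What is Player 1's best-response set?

argmax u_1 = {E}

u_1(A vs R,Z) = 2
u_1(B vs R,Z) = 1
u_1(C vs R,Z) = 3
u_1(D vs R,Z) = 3
u_1(E vs R,Z) = 4
max payoff 4 at {E}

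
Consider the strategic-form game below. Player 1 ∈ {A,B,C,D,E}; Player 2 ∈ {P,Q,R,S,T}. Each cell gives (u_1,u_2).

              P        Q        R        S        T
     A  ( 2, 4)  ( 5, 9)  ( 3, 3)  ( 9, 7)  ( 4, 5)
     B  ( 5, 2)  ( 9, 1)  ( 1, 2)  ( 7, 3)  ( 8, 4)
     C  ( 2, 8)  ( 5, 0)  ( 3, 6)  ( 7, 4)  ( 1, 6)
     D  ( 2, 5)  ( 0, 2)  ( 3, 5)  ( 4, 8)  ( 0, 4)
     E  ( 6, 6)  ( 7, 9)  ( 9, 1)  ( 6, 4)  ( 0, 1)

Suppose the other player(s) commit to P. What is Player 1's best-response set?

P1 best: {E}

u_1(A vs P) = 2
u_1(B vs P) = 5
u_1(C vs P) = 2
u_1(D vs P) = 2
u_1(E vs P) = 6
max payoff 6 at {E}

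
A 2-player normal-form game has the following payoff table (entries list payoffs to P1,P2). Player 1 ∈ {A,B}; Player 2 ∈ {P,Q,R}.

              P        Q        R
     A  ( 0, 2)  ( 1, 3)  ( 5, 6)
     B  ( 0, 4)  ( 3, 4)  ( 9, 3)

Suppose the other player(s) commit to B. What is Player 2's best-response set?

argmax u_2 = {P,Q}

u_2(P vs B) = 4
u_2(Q vs B) = 4
u_2(R vs B) = 3
max payoff 4 at {P,Q}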